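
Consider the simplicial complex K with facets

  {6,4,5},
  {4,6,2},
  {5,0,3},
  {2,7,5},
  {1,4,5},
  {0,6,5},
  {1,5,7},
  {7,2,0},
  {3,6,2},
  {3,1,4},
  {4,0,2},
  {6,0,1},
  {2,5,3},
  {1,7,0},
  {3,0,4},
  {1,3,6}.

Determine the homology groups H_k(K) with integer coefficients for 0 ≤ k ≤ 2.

Fix the vertex order 0 < 1 < 2 < 3 < 4 < 5 < 6 < 7 and write every simplex with vertices in increasing order. Then dim K = 2 and the simplices of K are:

  0-simplices (8): [0], [1], [2], [3], [4], [5], [6], [7]
  1-simplices (24): (24 of them)
  2-simplices (16): [0,1,6], [0,1,7], [0,2,4], [0,2,7], [0,3,4], [0,3,5], [0,5,6], [1,3,4], [1,3,6], [1,4,5], [1,5,7], [2,3,5], [2,3,6], [2,4,6], [2,5,7], [4,5,6]

Hence C_0 ≅ Z^8, C_1 ≅ Z^24, C_2 ≅ Z^16.

The boundary map ∂_1: C_1 → C_0 sends each edge [p,q] (with p < q) to q − p.
This gives a 8×24 integer matrix of rank 7; reducing to Smith normal form yields diagonal entries (1,1,1,1,1,1,1).

∂_2: C_2 → C_1 sends each 2-simplex [p,q,r] to [q,r] − [p,r] + [p,q]. For instance
  ∂[2,4,6] = [4,6] − [2,6] + [2,4],
  ∂[0,5,6] = [5,6] − [0,6] + [0,5].
This gives a 24×16 integer matrix of rank 15; reducing to Smith normal form yields diagonal entries (1,1,1,1,1,1,1,1,1,1,1,1,1,1,1).

Reading off H_k = ker ∂_k / im ∂_{k+1}:

  H_0: rank C_0 − rank ∂_1 = 8 − 7 = 1, and the invariant factors of ∂_1 are all 1, so H_0 ≅ Z.
  H_1: rank ker ∂_1 − rank ∂_2 = (24 − 7) − 15 = 2, and the invariant factors of ∂_2 are all 1, so H_1 ≅ Z^2.
  H_2: rank ker ∂_2 − rank ∂_3 = (16 − 15) − 0 = 1, and there is no ∂_3, so H_2 ≅ Z.

H_0 = Z,  H_1 = Z^2,  H_2 = Z.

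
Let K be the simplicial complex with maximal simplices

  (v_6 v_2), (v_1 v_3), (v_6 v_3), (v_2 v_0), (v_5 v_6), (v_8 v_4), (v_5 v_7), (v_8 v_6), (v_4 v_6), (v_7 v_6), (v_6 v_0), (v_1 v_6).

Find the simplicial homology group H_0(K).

Fix the vertex order v_0 < v_1 < v_2 < v_3 < v_4 < v_5 < v_6 < v_7 < v_8 and write every simplex with vertices in increasing order. Then dim K = 1 and the simplices of K are:

  0-simplices (9): [v_0], [v_1], [v_2], [v_3], [v_4], [v_5], [v_6], [v_7], [v_8]
  1-simplices (12): [v_0,v_2], [v_0,v_6], [v_1,v_3], [v_1,v_6], [v_2,v_6], [v_3,v_6], [v_4,v_6], [v_4,v_8], [v_5,v_6], [v_5,v_7], [v_6,v_7], [v_6,v_8]

so the chain groups are C_0 ≅ Z^9, C_1 ≅ Z^12.

Boundary ∂_1: C_1 → C_0 sends each edge [p,q] (with p < q) to q − p. For instance
  ∂[v_2,v_6] = [v_6] − [v_2].
The 9×12 boundary matrix has rank 8 and Smith normal form diag(1,1,1,1,1,1,1,1).

Reading off H_k = ker ∂_k / im ∂_{k+1}:

  H_0: rank C_0 − rank ∂_1 = 9 − 8 = 1, and the invariant factors of ∂_1 are all 1, so H_0 = Z.

(K is a triangulation of a wedge of 4 circles.)

H_0 = Z.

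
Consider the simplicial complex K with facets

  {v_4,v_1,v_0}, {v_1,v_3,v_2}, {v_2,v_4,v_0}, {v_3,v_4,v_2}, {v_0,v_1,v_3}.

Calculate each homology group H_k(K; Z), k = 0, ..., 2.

H_0 = Z,  H_1 = Z,  H_2 = 0.

Order the vertices as v_0 < v_1 < v_2 < v_3 < v_4. Listing each simplex with vertices in this order, K has dimension 2 with simplices:

  0-simplices (5): [v_0], [v_1], [v_2], [v_3], [v_4]
  1-simplices (10): [v_0,v_1], [v_0,v_2], [v_0,v_3], [v_0,v_4], [v_1,v_2], [v_1,v_3], [v_1,v_4], [v_2,v_3], [v_2,v_4], [v_3,v_4]
  2-simplices (5): [v_0,v_1,v_3], [v_0,v_1,v_4], [v_0,v_2,v_4], [v_1,v_2,v_3], [v_2,v_3,v_4]

giving chain groups C_0 ≅ Z^5, C_1 ≅ Z^10, C_2 ≅ Z^5.

The boundary map ∂_1: C_1 → C_0 maps an edge to its endpoints' difference, ∂[p,q] = q − p. For instance
  ∂[v_2,v_3] = [v_3] − [v_2].
As a 5×10 matrix over Z this has rank 4, with invariant factors (1,1,1,1).

∂_2: C_2 → C_1 maps a triangle to the signed sum of its edges. For instance
  ∂[v_0,v_2,v_4] = [v_2,v_4] − [v_0,v_4] + [v_0,v_2],
  ∂[v_0,v_1,v_3] = [v_1,v_3] − [v_0,v_3] + [v_0,v_1].
This gives a 10×5 integer matrix of rank 5; reducing to Smith normal form yields diagonal entries (1,1,1,1,1).

From H_k ≅ ker(∂_k) / im(∂_{k+1}) we obtain:

  H_0: rank C_0 − rank ∂_1 = 5 − 4 = 1, and the invariant factors of ∂_1 are all 1, so H_0 = Z.
  H_1: rank ker ∂_1 − rank ∂_2 = (10 − 4) − 5 = 1, and the invariant factors of ∂_2 are all 1, so H_1 = Z.
  H_2: rank ker ∂_2 − rank ∂_3 = (5 − 5) − 0 = 0, and there is no ∂_3, so H_2 = 0.

As a check, the Euler characteristic is 5 − 10 + 5 = 0, which agrees with 1 − 1 + 0 = 0.
(K is a triangulation of the Möbius band.)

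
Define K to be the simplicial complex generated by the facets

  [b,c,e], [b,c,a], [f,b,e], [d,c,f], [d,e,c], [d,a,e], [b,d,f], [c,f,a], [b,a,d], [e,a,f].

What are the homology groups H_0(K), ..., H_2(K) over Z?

Take the total order a < b < c < d < e < f on the vertex set. Then K (dimension 2) consists of the simplices:

  0-simplices (6): a, b, c, d, e, f
  1-simplices (15): ab, ac, ad, ae, af, bc, bd, be, bf, cd, ce, cf, de, df, ef
  2-simplices (10): abc, abd, acf, ade, aef, bce, bdf, bef, cde, cdf

giving chain groups C_0 ≅ Z^6, C_1 ≅ Z^15, C_2 ≅ Z^10.

The boundary map ∂_1: C_1 → C_0 maps an edge to its endpoints' difference, ∂[p,q] = q − p. For instance
  ∂bf = f − b.
The 6×15 boundary matrix has rank 5 and Smith normal form diag(1,1,1,1,1).

Boundary ∂_2: C_2 → C_1 acts by ∂[p,q,r] = [q,r] − [p,r] + [p,q]. For instance
  ∂cde = de − ce + cd,
  ∂bef = ef − bf + be.
As a 15×10 matrix over Z this has rank 10, with invariant factors (1,1,1,1,1,1,1,1,1,2).

Computing H_k = (kernel of ∂_k) / (image of ∂_{k+1}):

  H_0: rank C_0 − rank ∂_1 = 6 − 5 = 1, and the invariant factors of ∂_1 are all 1, so H_0 ≅ Z.
  H_1: rank ker ∂_1 − rank ∂_2 = (15 − 5) − 10 = 0, and ∂_2 has invariant factor 2 > 1, so H_1 ≅ Z/2.
  H_2: rank ker ∂_2 − rank ∂_3 = (10 − 10) − 0 = 0, and there is no ∂_3, so H_2 ≅ 0.

As a check, the Euler characteristic is 6 − 15 + 10 = 1, which agrees with 1 − 0 + 0 = 1.

H_0 = Z,  H_1 = Z/2,  H_2 = 0.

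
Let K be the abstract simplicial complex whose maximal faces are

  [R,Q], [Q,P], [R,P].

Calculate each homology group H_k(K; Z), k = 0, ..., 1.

Take the total order P < Q < R on the vertex set. Then K (dimension 1) consists of the simplices:

  0-simplices (3): P, Q, R
  1-simplices (3): PQ, PR, QR

so the chain groups are C_0 ≅ Z^3, C_1 ≅ Z^3.

Boundary ∂_1: C_1 → C_0 is given by ∂[p,q] = [q] − [p].
As a 3×3 matrix over Z this has rank 2, with invariant factors (1,1).

Now H_k = ker ∂_k / im ∂_{k+1}, so:

  H_0: rank C_0 − rank ∂_1 = 3 − 2 = 1, and the invariant factors of ∂_1 are all 1, so H_0 = Z.
  H_1: rank ker ∂_1 − rank ∂_2 = (3 − 2) − 0 = 1, and there is no ∂_2, so H_1 = Z.

H_0 = Z,  H_1 = Z.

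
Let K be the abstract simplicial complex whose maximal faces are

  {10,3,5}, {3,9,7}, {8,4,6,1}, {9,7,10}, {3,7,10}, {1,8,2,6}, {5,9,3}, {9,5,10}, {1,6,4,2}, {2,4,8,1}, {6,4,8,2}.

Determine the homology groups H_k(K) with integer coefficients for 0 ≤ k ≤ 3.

We work with the vertex ordering 1 < 2 < 3 < 4 < 5 < 6 < 7 < 8 < 9 < 10. The simplices of K, each written with vertices in increasing order, are:

  0-simplices (10): [1], [2], [3], [4], [5], [6], [7], [8], [9], [10]
  1-simplices (19): [1,2], [1,4], [1,6], [1,8], [2,4], [2,6], [2,8], [3,5], [3,7], [3,9], [3,10], [4,6], [4,8], [5,9], [5,10], [6,8], [7,9], [7,10], [9,10]
  2-simplices (16): [1,2,4], [1,2,6], [1,2,8], [1,4,6], [1,4,8], [1,6,8], [2,4,6], [2,4,8], [2,6,8], [3,5,9], [3,5,10], [3,7,9], [3,7,10], [4,6,8], [5,9,10], [7,9,10]
  3-simplices (5): [1,2,4,6], [1,2,4,8], [1,2,6,8], [1,4,6,8], [2,4,6,8]

Hence C_0 ≅ Z^10, C_1 ≅ Z^19, C_2 ≅ Z^16, C_3 ≅ Z^5.

The boundary map ∂_1: C_1 → C_0 sends each edge [p,q] (with p < q) to q − p. For instance
  ∂[5,9] = [9] − [5].
As a 10×19 matrix over Z this has rank 8, with invariant factors (1,1,1,1,1,1,1,1).

∂_2: C_2 → C_1 acts by ∂[p,q,r] = [q,r] − [p,r] + [p,q]. For instance
  ∂[1,2,8] = [2,8] − [1,8] + [1,2],
  ∂[3,7,9] = [7,9] − [3,9] + [3,7].
This gives a 19×16 integer matrix of rank 11; reducing to Smith normal form yields diagonal entries (1,1,1,1,1,1,1,1,1,1,1).

Boundary ∂_3: C_3 → C_2 sends each 3-simplex σ to the alternating sum Σ_i (−1)^i (σ with its i-th vertex removed). For instance
  ∂[1,2,6,8] = [2,6,8] − [1,6,8] + [1,2,8] − [1,2,6],
  ∂[1,2,4,6] = [2,4,6] − [1,4,6] + [1,2,6] − [1,2,4].
As a 16×5 matrix over Z this has rank 4, with invariant factors (1,1,1,1).

From H_k ≅ ker(∂_k) / im(∂_{k+1}) we obtain:

  H_0: rank C_0 − rank ∂_1 = 10 − 8 = 2, and the invariant factors of ∂_1 are all 1, so H_0 = Z^2.
  H_1: rank ker ∂_1 − rank ∂_2 = (19 − 8) − 11 = 0, and the invariant factors of ∂_2 are all 1, so H_1 = 0.
  H_2: rank ker ∂_2 − rank ∂_3 = (16 − 11) − 4 = 1, and the invariant factors of ∂_3 are all 1, so H_2 = Z.
  H_3: rank ker ∂_3 − rank ∂_4 = (5 − 4) − 0 = 1, and there is no ∂_4, so H_3 = Z.

H_0 = Z^2,  H_1 = 0,  H_2 = Z,  H_3 = Z.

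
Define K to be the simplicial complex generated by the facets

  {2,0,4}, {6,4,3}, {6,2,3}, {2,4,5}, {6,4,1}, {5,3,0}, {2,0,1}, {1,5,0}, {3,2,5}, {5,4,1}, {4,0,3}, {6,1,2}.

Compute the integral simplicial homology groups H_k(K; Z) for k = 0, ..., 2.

We work with the vertex ordering 0 < 1 < 2 < 3 < 4 < 5 < 6. The simplices of K, each written with vertices in increasing order, are:

  0-simplices (7): [0], [1], [2], [3], [4], [5], [6]
  1-simplices (18): [0,1], [0,2], [0,3], [0,4], [0,5], [1,2], [1,4], [1,5], [1,6], [2,3], [2,4], [2,5], [2,6], [3,4], [3,5], [3,6], [4,5], [4,6]
  2-simplices (12): [0,1,2], [0,1,5], [0,2,4], [0,3,4], [0,3,5], [1,2,6], [1,4,5], [1,4,6], [2,3,5], [2,3,6], [2,4,5], [3,4,6]

Hence C_0 ≅ Z^7, C_1 ≅ Z^18, C_2 ≅ Z^12.

The boundary map ∂_1: C_1 → C_0 is given by ∂[p,q] = [q] − [p].
The resulting 7×18 matrix has rank 6, and its Smith normal form has invariant factors (1,1,1,1,1,1).

The boundary map ∂_2: C_2 → C_1 acts by ∂[p,q,r] = [q,r] − [p,r] + [p,q]. For instance
  ∂[3,4,6] = [4,6] − [3,6] + [3,4],
  ∂[0,2,4] = [2,4] − [0,4] + [0,2].
The resulting 18×12 matrix has rank 12, and its Smith normal form has invariant factors (1,1,1,1,1,1,1,1,1,1,1,2).

Now H_k = ker ∂_k / im ∂_{k+1}, so:

  H_0: rank C_0 − rank ∂_1 = 7 − 6 = 1, and the invariant factors of ∂_1 are all 1, so H_0 ≅ Z.
  H_1: rank ker ∂_1 − rank ∂_2 = (18 − 6) − 12 = 0, and ∂_2 has invariant factor 2 > 1, so H_1 ≅ Z/2Z.
  H_2: rank ker ∂_2 − rank ∂_3 = (12 − 12) − 0 = 0, and there is no ∂_3, so H_2 ≅ 0.

H_0 ≅ Z,  H_1 ≅ Z/2Z,  H_2 = 0.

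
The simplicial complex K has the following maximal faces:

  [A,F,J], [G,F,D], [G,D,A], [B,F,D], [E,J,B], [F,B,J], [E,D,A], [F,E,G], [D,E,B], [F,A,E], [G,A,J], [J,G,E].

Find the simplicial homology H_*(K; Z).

Take the total order A < B < D < E < F < G < J on the vertex set. Then K (dimension 2) consists of the simplices:

  0-simplices (7): A, B, D, E, F, G, J
  1-simplices (18): AD, AE, AF, AG, AJ, BD, BE, BF, BJ, DE, DF, DG, EF, EG, EJ, FG, FJ, GJ
  2-simplices (12): ADE, ADG, AEF, AFJ, AGJ, BDE, BDF, BEJ, BFJ, DFG, EFG, EGJ

so the chain groups are C_0 ≅ Z^7, C_1 ≅ Z^18, C_2 ≅ Z^12.

∂_1: C_1 → C_0 sends each edge [p,q] (with p < q) to q − p.
As a 7×18 matrix over Z this has rank 6, with invariant factors (1,1,1,1,1,1).

∂_2: C_2 → C_1 maps a triangle to the signed sum of its edges. For instance
  ∂EGJ = GJ − EJ + EG,
  ∂BEJ = EJ − BJ + BE.
The resulting 18×12 matrix has rank 12, and its Smith normal form has invariant factors (1,1,1,1,1,1,1,1,1,1,1,2).

Computing H_k = (kernel of ∂_k) / (image of ∂_{k+1}):

  H_0: rank C_0 − rank ∂_1 = 7 − 6 = 1, and the invariant factors of ∂_1 are all 1, so H_0 = Z.
  H_1: rank ker ∂_1 − rank ∂_2 = (18 − 6) − 12 = 0, and ∂_2 has invariant factor 2 > 1, so H_1 = Z/2.
  H_2: rank ker ∂_2 − rank ∂_3 = (12 − 12) − 0 = 0, and there is no ∂_3, so H_2 = 0.

(K is a triangulation of the real projective plane RP^2.)

H_0 ≅ Z,  H_1 ≅ Z/2,  H_2 = 0.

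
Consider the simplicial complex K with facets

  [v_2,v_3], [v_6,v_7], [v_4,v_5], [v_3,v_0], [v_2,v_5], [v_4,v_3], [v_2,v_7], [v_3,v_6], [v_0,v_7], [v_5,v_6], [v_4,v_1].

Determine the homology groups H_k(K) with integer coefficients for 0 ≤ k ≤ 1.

Order the vertices as v_0 < v_1 < v_2 < v_3 < v_4 < v_5 < v_6 < v_7. Listing each simplex with vertices in this order, K has dimension 1 with simplices:

  0-simplices (8): [v_0], [v_1], [v_2], [v_3], [v_4], [v_5], [v_6], [v_7]
  1-simplices (11): [v_0,v_3], [v_0,v_7], [v_1,v_4], [v_2,v_3], [v_2,v_5], [v_2,v_7], [v_3,v_4], [v_3,v_6], [v_4,v_5], [v_5,v_6], [v_6,v_7]

Hence C_0 ≅ Z^8, C_1 ≅ Z^11.

∂_1: C_1 → C_0 sends each edge [p,q] (with p < q) to q − p.
This gives a 8×11 integer matrix of rank 7; reducing to Smith normal form yields diagonal entries (1,1,1,1,1,1,1).

Now H_k = ker ∂_k / im ∂_{k+1}, so:

  H_0: rank C_0 − rank ∂_1 = 8 − 7 = 1, and the invariant factors of ∂_1 are all 1, so H_0 ≅ Z.
  H_1: rank ker ∂_1 − rank ∂_2 = (11 − 7) − 0 = 4, and there is no ∂_2, so H_1 ≅ Z^4.

H_0 ≅ Z,  H_1 ≅ Z^4.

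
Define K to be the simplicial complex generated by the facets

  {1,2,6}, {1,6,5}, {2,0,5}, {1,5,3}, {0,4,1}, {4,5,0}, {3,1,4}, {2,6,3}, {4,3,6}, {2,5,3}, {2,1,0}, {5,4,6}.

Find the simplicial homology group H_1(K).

K has 7 vertices, 18 edges, 12 triangles.
rank ∂_1 = 6, rank ∂_2 = 12 ⇒ b_1 = 18 − 6 − 12 = 0; ∂_2 has invariant factor(s) [2] giving torsion. So H_1 ≅ Z/2Z.

H_1 = Z/2Z.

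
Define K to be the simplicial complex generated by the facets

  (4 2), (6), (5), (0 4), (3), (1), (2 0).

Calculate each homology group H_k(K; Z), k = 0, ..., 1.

K has 7 vertices, 3 edges.
rank ∂_0 = 0, rank ∂_1 = 2 ⇒ b_0 = 7 − 0 − 2 = 5; all invariant factors of ∂_1 are 1 so no torsion. So H_0 ≅ Z^5.
rank ∂_1 = 2, rank ∂_2 = 0 ⇒ b_1 = 3 − 2 − 0 = 1. So H_1 ≅ Z.

H_0 ≅ Z^5,  H_1 ≅ Z.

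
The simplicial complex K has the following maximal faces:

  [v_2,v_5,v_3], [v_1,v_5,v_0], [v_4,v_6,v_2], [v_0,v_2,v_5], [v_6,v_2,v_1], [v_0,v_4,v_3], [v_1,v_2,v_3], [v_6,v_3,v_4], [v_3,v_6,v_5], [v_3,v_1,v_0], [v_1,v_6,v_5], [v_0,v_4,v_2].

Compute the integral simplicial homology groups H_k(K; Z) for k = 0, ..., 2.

We work with the vertex ordering v_0 < v_1 < v_2 < v_3 < v_4 < v_5 < v_6. The simplices of K, each written with vertices in increasing order, are:

  0-simplices (7): [v_0], [v_1], [v_2], [v_3], [v_4], [v_5], [v_6]
  1-simplices (18): (18 of them)
  2-simplices (12): (12 of them)

giving chain groups C_0 ≅ Z^7, C_1 ≅ Z^18, C_2 ≅ Z^12.

∂_1: C_1 → C_0 maps an edge to its endpoints' difference, ∂[p,q] = q − p. For instance
  ∂[v_0,v_3] = [v_3] − [v_0].
As a 7×18 matrix over Z this has rank 6, with invariant factors (1,1,1,1,1,1).

∂_2: C_2 → C_1 sends each 2-simplex [p,q,r] to [q,r] − [p,r] + [p,q]. For instance
  ∂[v_1,v_2,v_6] = [v_2,v_6] − [v_1,v_6] + [v_1,v_2],
  ∂[v_0,v_3,v_4] = [v_3,v_4] − [v_0,v_4] + [v_0,v_3].
The 18×12 boundary matrix has rank 12 and Smith normal form diag(1,1,1,1,1,1,1,1,1,1,1,2).

From H_k ≅ ker(∂_k) / im(∂_{k+1}) we obtain:

  H_0: rank C_0 − rank ∂_1 = 7 − 6 = 1, and the invariant factors of ∂_1 are all 1, so H_0 ≅ Z.
  H_1: rank ker ∂_1 − rank ∂_2 = (18 − 6) − 12 = 0, and ∂_2 has invariant factor 2 > 1, so H_1 ≅ Z_2.
  H_2: rank ker ∂_2 − rank ∂_3 = (12 − 12) − 0 = 0, and there is no ∂_3, so H_2 ≅ 0.

H_0 = Z,  H_1 = Z_2,  H_2 = 0.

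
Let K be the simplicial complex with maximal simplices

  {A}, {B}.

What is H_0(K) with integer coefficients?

H_0 ≅ Z^2.

K has 2 vertices.
rank ∂_0 = 0, rank ∂_1 = 0 ⇒ b_0 = 2 − 0 − 0 = 2. So H_0 = Z^2.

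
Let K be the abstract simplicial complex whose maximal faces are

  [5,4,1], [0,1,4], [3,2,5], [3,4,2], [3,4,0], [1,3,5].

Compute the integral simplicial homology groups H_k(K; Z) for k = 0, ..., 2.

H_0 = Z,  H_1 = Z,  H_2 = 0.

We work with the vertex ordering 0 < 1 < 2 < 3 < 4 < 5. The simplices of K, each written with vertices in increasing order, are:

  0-simplices (6): [0], [1], [2], [3], [4], [5]
  1-simplices (12): [0,1], [0,3], [0,4], [1,3], [1,4], [1,5], [2,3], [2,4], [2,5], [3,4], [3,5], [4,5]
  2-simplices (6): [0,1,4], [0,3,4], [1,3,5], [1,4,5], [2,3,4], [2,3,5]

so the chain groups are C_0 ≅ Z^6, C_1 ≅ Z^12, C_2 ≅ Z^6.

The boundary map ∂_1: C_1 → C_0 sends each edge [p,q] (with p < q) to q − p. For instance
  ∂[0,3] = [3] − [0].
The resulting 6×12 matrix has rank 5, and its Smith normal form has invariant factors (1,1,1,1,1).

∂_2: C_2 → C_1 acts by ∂[p,q,r] = [q,r] − [p,r] + [p,q]. For instance
  ∂[0,3,4] = [3,4] − [0,4] + [0,3],
  ∂[2,3,4] = [3,4] − [2,4] + [2,3].
The resulting 12×6 matrix has rank 6, and its Smith normal form has invariant factors (1,1,1,1,1,1).

Now H_k = ker ∂_k / im ∂_{k+1}, so:

  H_0: rank C_0 − rank ∂_1 = 6 − 5 = 1, and the invariant factors of ∂_1 are all 1, so H_0 ≅ Z.
  H_1: rank ker ∂_1 − rank ∂_2 = (12 − 5) − 6 = 1, and the invariant factors of ∂_2 are all 1, so H_1 ≅ Z.
  H_2: rank ker ∂_2 − rank ∂_3 = (6 − 6) − 0 = 0, and there is no ∂_3, so H_2 ≅ 0.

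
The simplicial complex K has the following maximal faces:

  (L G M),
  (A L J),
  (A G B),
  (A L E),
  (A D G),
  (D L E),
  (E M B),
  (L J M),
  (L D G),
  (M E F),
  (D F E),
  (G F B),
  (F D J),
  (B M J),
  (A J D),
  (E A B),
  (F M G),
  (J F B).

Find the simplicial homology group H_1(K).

Order the vertices as A < B < D < E < F < G < J < L < M. Listing each simplex with vertices in this order, K has dimension 2 with simplices:

  0-simplices (9): A, B, D, E, F, G, J, L, M
  1-simplices (27): AB, AD, AE, AG, AJ, AL, BE, BF, BG, BJ, BM, DE, DF, DG, DJ, DL, EF, EL, EM, FG, FJ, FM, GL, GM, JL, JM, LM
  2-simplices (18): ABE, ABG, ADG, ADJ, AEL, AJL, BEM, BFG, BFJ, BJM, DEF, DEL, DFJ, DGL, EFM, FGM, GLM, JLM

Hence C_0 ≅ Z^9, C_1 ≅ Z^27, C_2 ≅ Z^18.

The boundary map ∂_1: C_1 → C_0 maps an edge to its endpoints' difference, ∂[p,q] = q − p. For instance
  ∂GL = L − G.
As a 9×27 matrix over Z this has rank 8, with invariant factors (1,1,1,1,1,1,1,1).

The boundary map ∂_2: C_2 → C_1 maps a triangle to the signed sum of its edges. For instance
  ∂BEM = EM − BM + BE,
  ∂BFJ = FJ − BJ + BF.
The resulting 27×18 matrix has rank 18, and its Smith normal form has invariant factors (1,1,1,1,1,1,1,1,1,1,1,1,1,1,1,1,1,2).

Now H_k = ker ∂_k / im ∂_{k+1}, so:

  H_1: rank ker ∂_1 − rank ∂_2 = (27 − 8) − 18 = 1, and ∂_2 has invariant factor 2 > 1, so H_1 ≅ Z ⊕ Z/2.

(K is a triangulation of the Klein bottle.)

H_1 = Z ⊕ Z/2.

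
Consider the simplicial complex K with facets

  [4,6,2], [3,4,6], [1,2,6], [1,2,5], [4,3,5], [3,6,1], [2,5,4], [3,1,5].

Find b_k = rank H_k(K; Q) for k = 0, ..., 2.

b_0 = 1, b_1 = 0, b_2 = 1.

We work with the vertex ordering 1 < 2 < 3 < 4 < 5 < 6. The simplices of K, each written with vertices in increasing order, are:

  0-simplices (6): [1], [2], [3], [4], [5], [6]
  1-simplices (12): [1,2], [1,3], [1,5], [1,6], [2,4], [2,5], [2,6], [3,4], [3,5], [3,6], [4,5], [4,6]
  2-simplices (8): [1,2,5], [1,2,6], [1,3,5], [1,3,6], [2,4,5], [2,4,6], [3,4,5], [3,4,6]

so the chain groups are C_0 ≅ Z^6, C_1 ≅ Z^12, C_2 ≅ Z^8.

The boundary map ∂_1: C_1 → C_0 maps an edge to its endpoints' difference, ∂[p,q] = q − p. For instance
  ∂[3,6] = [6] − [3].
The 6×12 boundary matrix has rank 5 and Smith normal form diag(1,1,1,1,1).

Boundary ∂_2: C_2 → C_1 maps a triangle to the signed sum of its edges. For instance
  ∂[3,4,6] = [4,6] − [3,6] + [3,4],
  ∂[3,4,5] = [4,5] − [3,5] + [3,4].
The 12×8 boundary matrix has rank 7 and Smith normal form diag(1,1,1,1,1,1,1).

Computing H_k = (kernel of ∂_k) / (image of ∂_{k+1}):

  H_0: rank C_0 − rank ∂_1 = 6 − 5 = 1, and the invariant factors of ∂_1 are all 1, so H_0 = Z.
  H_1: rank ker ∂_1 − rank ∂_2 = (12 − 5) − 7 = 0, and the invariant factors of ∂_2 are all 1, so H_1 = 0.
  H_2: rank ker ∂_2 − rank ∂_3 = (8 − 7) − 0 = 1, and there is no ∂_3, so H_2 = Z.

Hence the Betti numbers are b_0 = 1, b_1 = 0, b_2 = 1.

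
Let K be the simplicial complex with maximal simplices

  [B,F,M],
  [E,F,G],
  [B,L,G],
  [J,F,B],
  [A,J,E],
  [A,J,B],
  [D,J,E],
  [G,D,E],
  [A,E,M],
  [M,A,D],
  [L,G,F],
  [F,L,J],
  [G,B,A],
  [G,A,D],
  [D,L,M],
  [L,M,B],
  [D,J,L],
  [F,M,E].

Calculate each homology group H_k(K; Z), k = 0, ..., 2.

H_0 ≅ Z,  H_1 ≅ Z ⊕ Z/2,  H_2 = 0.

Fix the vertex order A < B < D < E < F < G < J < L < M and write every simplex with vertices in increasing order. Then dim K = 2 and the simplices of K are:

  0-simplices (9): A, B, D, E, F, G, J, L, M
  1-simplices (27): AB, AD, AE, AG, AJ, AM, BF, BG, BJ, BL, BM, DE, DG, DJ, DL, DM, EF, EG, EJ, EM, FG, FJ, FL, FM, GL, JL, LM
  2-simplices (18): ABG, ABJ, ADG, ADM, AEJ, AEM, BFJ, BFM, BGL, BLM, DEG, DEJ, DJL, DLM, EFG, EFM, FGL, FJL

so the chain groups are C_0 ≅ Z^9, C_1 ≅ Z^27, C_2 ≅ Z^18.

Boundary ∂_1: C_1 → C_0 is given by ∂[p,q] = [q] − [p]. For instance
  ∂LM = M − L.
The resulting 9×27 matrix has rank 8, and its Smith normal form has invariant factors (1,1,1,1,1,1,1,1).

Boundary ∂_2: C_2 → C_1 sends each 2-simplex [p,q,r] to [q,r] − [p,r] + [p,q]. For instance
  ∂ADG = DG − AG + AD,
  ∂ADM = DM − AM + AD.
This gives a 27×18 integer matrix of rank 18; reducing to Smith normal form yields diagonal entries (1,1,1,1,1,1,1,1,1,1,1,1,1,1,1,1,1,2).

From H_k ≅ ker(∂_k) / im(∂_{k+1}) we obtain:

  H_0: rank C_0 − rank ∂_1 = 9 − 8 = 1, and the invariant factors of ∂_1 are all 1, so H_0 = Z.
  H_1: rank ker ∂_1 − rank ∂_2 = (27 − 8) − 18 = 1, and ∂_2 has invariant factor 2 > 1, so H_1 = Z ⊕ Z/2.
  H_2: rank ker ∂_2 − rank ∂_3 = (18 − 18) − 0 = 0, and there is no ∂_3, so H_2 = 0.

As a check, the Euler characteristic is 9 − 27 + 18 = 0, which agrees with 1 − 1 + 0 = 0.
(K is a triangulation of the Klein bottle.)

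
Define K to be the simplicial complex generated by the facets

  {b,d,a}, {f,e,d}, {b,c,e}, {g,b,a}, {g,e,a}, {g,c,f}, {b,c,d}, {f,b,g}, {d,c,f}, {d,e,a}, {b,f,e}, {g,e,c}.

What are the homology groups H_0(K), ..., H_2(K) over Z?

H_0 ≅ Z,  H_1 ≅ Z/2,  H_2 = 0.

We work with the vertex ordering a < b < c < d < e < f < g. The simplices of K, each written with vertices in increasing order, are:

  0-simplices (7): a, b, c, d, e, f, g
  1-simplices (18): ab, ad, ae, ag, bc, bd, be, bf, bg, cd, ce, cf, cg, de, df, ef, eg, fg
  2-simplices (12): abd, abg, ade, aeg, bcd, bce, bef, bfg, cdf, ceg, cfg, def

so the chain groups are C_0 ≅ Z^7, C_1 ≅ Z^18, C_2 ≅ Z^12.

Boundary ∂_1: C_1 → C_0 is given by ∂[p,q] = [q] − [p]. For instance
  ∂bc = c − b.
The resulting 7×18 matrix has rank 6, and its Smith normal form has invariant factors (1,1,1,1,1,1).

The boundary map ∂_2: C_2 → C_1 maps a triangle to the signed sum of its edges. For instance
  ∂bce = ce − be + bc,
  ∂bef = ef − bf + be.
The resulting 18×12 matrix has rank 12, and its Smith normal form has invariant factors (1,1,1,1,1,1,1,1,1,1,1,2).

From H_k ≅ ker(∂_k) / im(∂_{k+1}) we obtain:

  H_0: rank C_0 − rank ∂_1 = 7 − 6 = 1, and the invariant factors of ∂_1 are all 1, so H_0 = Z.
  H_1: rank ker ∂_1 − rank ∂_2 = (18 − 6) − 12 = 0, and ∂_2 has invariant factor 2 > 1, so H_1 = Z/2.
  H_2: rank ker ∂_2 − rank ∂_3 = (12 − 12) − 0 = 0, and there is no ∂_3, so H_2 = 0.

As a check, the Euler characteristic is 7 − 18 + 12 = 1, which agrees with 1 − 0 + 0 = 1.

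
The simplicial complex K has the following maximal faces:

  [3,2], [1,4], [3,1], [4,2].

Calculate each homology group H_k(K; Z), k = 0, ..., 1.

H_0 = Z,  H_1 = Z.

We work with the vertex ordering 1 < 2 < 3 < 4. The simplices of K, each written with vertices in increasing order, are:

  0-simplices (4): [1], [2], [3], [4]
  1-simplices (4): [1,3], [1,4], [2,3], [2,4]

giving chain groups C_0 ≅ Z^4, C_1 ≅ Z^4.

∂_1: C_1 → C_0 is given by ∂[p,q] = [q] − [p]. For instance
  ∂[1,4] = [4] − [1].
The resulting 4×4 matrix has rank 3, and its Smith normal form has invariant factors (1,1,1).

Reading off H_k = ker ∂_k / im ∂_{k+1}:

  H_0: rank C_0 − rank ∂_1 = 4 − 3 = 1, and the invariant factors of ∂_1 are all 1, so H_0 = Z.
  H_1: rank ker ∂_1 − rank ∂_2 = (4 − 3) − 0 = 1, and there is no ∂_2, so H_1 = Z.

As a check, the Euler characteristic is 4 − 4 = 0, which agrees with 1 − 1 = 0.
(K is a triangulation of the circle S^1.)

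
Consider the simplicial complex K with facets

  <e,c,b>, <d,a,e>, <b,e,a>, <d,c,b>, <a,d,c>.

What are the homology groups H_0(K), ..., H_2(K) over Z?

H_0 = Z,  H_1 = Z,  H_2 = 0.

Take the total order a < b < c < d < e on the vertex set. Then K (dimension 2) consists of the simplices:

  0-simplices (5): a, b, c, d, e
  1-simplices (10): ab, ac, ad, ae, bc, bd, be, cd, ce, de
  2-simplices (5): abe, acd, ade, bcd, bce

Hence C_0 ≅ Z^5, C_1 ≅ Z^10, C_2 ≅ Z^5.

Boundary ∂_1: C_1 → C_0 sends each edge [p,q] (with p < q) to q − p.
This gives a 5×10 integer matrix of rank 4; reducing to Smith normal form yields diagonal entries (1,1,1,1).

The boundary map ∂_2: C_2 → C_1 maps a triangle to the signed sum of its edges. For instance
  ∂bce = ce − be + bc,
  ∂ade = de − ae + ad.
As a 10×5 matrix over Z this has rank 5, with invariant factors (1,1,1,1,1).

Reading off H_k = ker ∂_k / im ∂_{k+1}:

  H_0: rank C_0 − rank ∂_1 = 5 − 4 = 1, and the invariant factors of ∂_1 are all 1, so H_0 = Z.
  H_1: rank ker ∂_1 − rank ∂_2 = (10 − 4) − 5 = 1, and the invariant factors of ∂_2 are all 1, so H_1 = Z.
  H_2: rank ker ∂_2 − rank ∂_3 = (5 − 5) − 0 = 0, and there is no ∂_3, so H_2 = 0.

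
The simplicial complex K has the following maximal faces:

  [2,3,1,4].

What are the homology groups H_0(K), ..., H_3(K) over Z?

Fix the vertex order 1 < 2 < 3 < 4 and write every simplex with vertices in increasing order. Then dim K = 3 and the simplices of K are:

  0-simplices (4): [1], [2], [3], [4]
  1-simplices (6): [1,2], [1,3], [1,4], [2,3], [2,4], [3,4]
  2-simplices (4): [1,2,3], [1,2,4], [1,3,4], [2,3,4]
  3-simplices (1): [1,2,3,4]

Hence C_0 ≅ Z^4, C_1 ≅ Z^6, C_2 ≅ Z^4, C_3 ≅ Z^1.

The boundary map ∂_1: C_1 → C_0 is given by ∂[p,q] = [q] − [p].
This gives a 4×6 integer matrix of rank 3; reducing to Smith normal form yields diagonal entries (1,1,1).

Boundary ∂_2: C_2 → C_1 sends each 2-simplex [p,q,r] to [q,r] − [p,r] + [p,q]. For instance
  ∂[1,2,4] = [2,4] − [1,4] + [1,2],
  ∂[1,3,4] = [3,4] − [1,4] + [1,3].
This gives a 6×4 integer matrix of rank 3; reducing to Smith normal form yields diagonal entries (1,1,1).

∂_3: C_3 → C_2 sends each 3-simplex σ to the alternating sum Σ_i (−1)^i (σ with its i-th vertex removed). For instance
  ∂[1,2,3,4] = [2,3,4] − [1,3,4] + [1,2,4] − [1,2,3].
As a 4×1 matrix over Z this has rank 1, with invariant factors (1).

Computing H_k = (kernel of ∂_k) / (image of ∂_{k+1}):

  H_0: rank C_0 − rank ∂_1 = 4 − 3 = 1, and the invariant factors of ∂_1 are all 1, so H_0 ≅ Z.
  H_1: rank ker ∂_1 − rank ∂_2 = (6 − 3) − 3 = 0, and the invariant factors of ∂_2 are all 1, so H_1 ≅ 0.
  H_2: rank ker ∂_2 − rank ∂_3 = (4 − 3) − 1 = 0, and the invariant factors of ∂_3 are all 1, so H_2 ≅ 0.
  H_3: rank ker ∂_3 − rank ∂_4 = (1 − 1) − 0 = 0, and there is no ∂_4, so H_3 ≅ 0.

As a check, the Euler characteristic is 4 − 6 + 4 − 1 = 1, which agrees with 1 − 0 + 0 − 0 = 1.
(K is a triangulation of the 3-simplex.)

H_0 ≅ Z,  H_1 = 0,  H_2 = 0,  H_3 = 0.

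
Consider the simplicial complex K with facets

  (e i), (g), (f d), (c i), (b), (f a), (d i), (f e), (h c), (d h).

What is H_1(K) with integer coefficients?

K has 9 vertices, 8 edges.
rank ∂_1 = 6, rank ∂_2 = 0 ⇒ b_1 = 8 − 6 − 0 = 2. So H_1 ≅ Z^2.

H_1 ≅ Z^2.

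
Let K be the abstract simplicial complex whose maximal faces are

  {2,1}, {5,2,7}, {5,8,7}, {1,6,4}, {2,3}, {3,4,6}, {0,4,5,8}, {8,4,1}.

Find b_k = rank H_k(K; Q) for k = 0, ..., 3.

b_0 = 1, b_1 = 2, b_2 = 0, b_3 = 0.

K has 9 vertices, 18 edges, 9 triangles, 1 3-simplex.
rank ∂_0 = 0, rank ∂_1 = 8 ⇒ b_0 = 9 − 0 − 8 = 1; all invariant factors of ∂_1 are 1 so no torsion. So H_0 = Z.
rank ∂_1 = 8, rank ∂_2 = 8 ⇒ b_1 = 18 − 8 − 8 = 2; all invariant factors of ∂_2 are 1 so no torsion. So H_1 = Z^2.
rank ∂_2 = 8, rank ∂_3 = 1 ⇒ b_2 = 9 − 8 − 1 = 0; all invariant factors of ∂_3 are 1 so no torsion. So H_2 = 0.
rank ∂_3 = 1, rank ∂_4 = 0 ⇒ b_3 = 1 − 1 − 0 = 0. So H_3 = 0.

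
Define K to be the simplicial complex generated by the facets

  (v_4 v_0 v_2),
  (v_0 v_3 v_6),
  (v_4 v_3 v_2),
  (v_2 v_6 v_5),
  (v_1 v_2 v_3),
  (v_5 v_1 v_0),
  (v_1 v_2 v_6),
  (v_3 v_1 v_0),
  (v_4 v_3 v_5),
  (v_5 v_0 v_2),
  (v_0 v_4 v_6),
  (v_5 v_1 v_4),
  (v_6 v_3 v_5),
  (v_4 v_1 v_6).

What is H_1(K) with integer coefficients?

H_1 = Z^2.

Fix the vertex order v_0 < v_1 < v_2 < v_3 < v_4 < v_5 < v_6 and write every simplex with vertices in increasing order. Then dim K = 2 and the simplices of K are:

  0-simplices (7): [v_0], [v_1], [v_2], [v_3], [v_4], [v_5], [v_6]
  1-simplices (21): (21 of them)
  2-simplices (14): (14 of them)

giving chain groups C_0 ≅ Z^7, C_1 ≅ Z^21, C_2 ≅ Z^14.

Boundary ∂_1: C_1 → C_0 is given by ∂[p,q] = [q] − [p]. For instance
  ∂[v_1,v_4] = [v_4] − [v_1].
The resulting 7×21 matrix has rank 6, and its Smith normal form has invariant factors (1,1,1,1,1,1).

The boundary map ∂_2: C_2 → C_1 sends each 2-simplex [p,q,r] to [q,r] − [p,r] + [p,q]. For instance
  ∂[v_0,v_1,v_3] = [v_1,v_3] − [v_0,v_3] + [v_0,v_1],
  ∂[v_0,v_2,v_5] = [v_2,v_5] − [v_0,v_5] + [v_0,v_2].
This gives a 21×14 integer matrix of rank 13; reducing to Smith normal form yields diagonal entries (1,1,1,1,1,1,1,1,1,1,1,1,1).

Computing H_k = (kernel of ∂_k) / (image of ∂_{k+1}):

  H_1: rank ker ∂_1 − rank ∂_2 = (21 − 6) − 13 = 2, and the invariant factors of ∂_2 are all 1, so H_1 ≅ Z^2.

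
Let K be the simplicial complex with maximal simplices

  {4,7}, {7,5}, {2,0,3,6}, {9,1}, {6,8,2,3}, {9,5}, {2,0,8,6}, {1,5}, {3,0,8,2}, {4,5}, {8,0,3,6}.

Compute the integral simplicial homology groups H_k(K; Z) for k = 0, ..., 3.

We work with the vertex ordering 0 < 1 < 2 < 3 < 4 < 5 < 6 < 7 < 8 < 9. The simplices of K, each written with vertices in increasing order, are:

  0-simplices (10): [0], [1], [2], [3], [4], [5], [6], [7], [8], [9]
  1-simplices (16): [0,2], [0,3], [0,6], [0,8], [1,5], [1,9], [2,3], [2,6], [2,8], [3,6], [3,8], [4,5], [4,7], [5,7], [5,9], [6,8]
  2-simplices (10): [0,2,3], [0,2,6], [0,2,8], [0,3,6], [0,3,8], [0,6,8], [2,3,6], [2,3,8], [2,6,8], [3,6,8]
  3-simplices (5): [0,2,3,6], [0,2,3,8], [0,2,6,8], [0,3,6,8], [2,3,6,8]

Hence C_0 ≅ Z^10, C_1 ≅ Z^16, C_2 ≅ Z^10, C_3 ≅ Z^5.

The boundary map ∂_1: C_1 → C_0 sends each edge [p,q] (with p < q) to q − p. For instance
  ∂[3,6] = [6] − [3].
This gives a 10×16 integer matrix of rank 8; reducing to Smith normal form yields diagonal entries (1,1,1,1,1,1,1,1).

∂_2: C_2 → C_1 maps a triangle to the signed sum of its edges. For instance
  ∂[2,3,6] = [3,6] − [2,6] + [2,3],
  ∂[0,2,3] = [2,3] − [0,3] + [0,2].
The resulting 16×10 matrix has rank 6, and its Smith normal form has invariant factors (1,1,1,1,1,1).

The boundary map ∂_3: C_3 → C_2 sends each 3-simplex σ to the alternating sum Σ_i (−1)^i (σ with its i-th vertex removed). For instance
  ∂[0,3,6,8] = [3,6,8] − [0,6,8] + [0,3,8] − [0,3,6],
  ∂[0,2,3,6] = [2,3,6] − [0,3,6] + [0,2,6] − [0,2,3].
The resulting 10×5 matrix has rank 4, and its Smith normal form has invariant factors (1,1,1,1).

From H_k ≅ ker(∂_k) / im(∂_{k+1}) we obtain:

  H_0: rank C_0 − rank ∂_1 = 10 − 8 = 2, and the invariant factors of ∂_1 are all 1, so H_0 = Z^2.
  H_1: rank ker ∂_1 − rank ∂_2 = (16 − 8) − 6 = 2, and the invariant factors of ∂_2 are all 1, so H_1 = Z^2.
  H_2: rank ker ∂_2 − rank ∂_3 = (10 − 6) − 4 = 0, and the invariant factors of ∂_3 are all 1, so H_2 = 0.
  H_3: rank ker ∂_3 − rank ∂_4 = (5 − 4) − 0 = 1, and there is no ∂_4, so H_3 = Z.

(K is a triangulation of the disjoint union of a wedge of 2 circles and the 3-sphere S^3.)

H_0 ≅ Z^2,  H_1 ≅ Z^2,  H_2 = 0,  H_3 ≅ Z.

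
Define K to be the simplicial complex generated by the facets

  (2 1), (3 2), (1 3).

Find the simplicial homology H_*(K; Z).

H_0 = Z,  H_1 = Z.

Fix the vertex order 1 < 2 < 3 and write every simplex with vertices in increasing order. Then dim K = 1 and the simplices of K are:

  0-simplices (3): [1], [2], [3]
  1-simplices (3): [1,2], [1,3], [2,3]

so the chain groups are C_0 ≅ Z^3, C_1 ≅ Z^3.

Boundary ∂_1: C_1 → C_0 maps an edge to its endpoints' difference, ∂[p,q] = q − p. For instance
  ∂[1,2] = [2] − [1].
The resulting 3×3 matrix has rank 2, and its Smith normal form has invariant factors (1,1).

From H_k ≅ ker(∂_k) / im(∂_{k+1}) we obtain:

  H_0: rank C_0 − rank ∂_1 = 3 − 2 = 1, and the invariant factors of ∂_1 are all 1, so H_0 = Z.
  H_1: rank ker ∂_1 − rank ∂_2 = (3 − 2) − 0 = 1, and there is no ∂_2, so H_1 = Z.

As a check, the Euler characteristic is 3 − 3 = 0, which agrees with 1 − 1 = 0.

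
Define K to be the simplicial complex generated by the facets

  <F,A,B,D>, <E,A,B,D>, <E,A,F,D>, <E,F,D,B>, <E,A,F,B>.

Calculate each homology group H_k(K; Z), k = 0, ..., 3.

We work with the vertex ordering A < B < D < E < F. The simplices of K, each written with vertices in increasing order, are:

  0-simplices (5): A, B, D, E, F
  1-simplices (10): AB, AD, AE, AF, BD, BE, BF, DE, DF, EF
  2-simplices (10): ABD, ABE, ABF, ADE, ADF, AEF, BDE, BDF, BEF, DEF
  3-simplices (5): ABDE, ABDF, ABEF, ADEF, BDEF

giving chain groups C_0 ≅ Z^5, C_1 ≅ Z^10, C_2 ≅ Z^10, C_3 ≅ Z^5.

∂_1: C_1 → C_0 sends each edge [p,q] (with p < q) to q − p. For instance
  ∂AB = B − A.
As a 5×10 matrix over Z this has rank 4, with invariant factors (1,1,1,1).

∂_2: C_2 → C_1 acts by ∂[p,q,r] = [q,r] − [p,r] + [p,q]. For instance
  ∂ABE = BE − AE + AB,
  ∂BDE = DE − BE + BD.
The resulting 10×10 matrix has rank 6, and its Smith normal form has invariant factors (1,1,1,1,1,1).

The boundary map ∂_3: C_3 → C_2 sends each 3-simplex σ to the alternating sum Σ_i (−1)^i (σ with its i-th vertex removed). For instance
  ∂ABEF = BEF − AEF + ABF − ABE,
  ∂ADEF = DEF − AEF + ADF − ADE.
The resulting 10×5 matrix has rank 4, and its Smith normal form has invariant factors (1,1,1,1).

Now H_k = ker ∂_k / im ∂_{k+1}, so:

  H_0: rank C_0 − rank ∂_1 = 5 − 4 = 1, and the invariant factors of ∂_1 are all 1, so H_0 = Z.
  H_1: rank ker ∂_1 − rank ∂_2 = (10 − 4) − 6 = 0, and the invariant factors of ∂_2 are all 1, so H_1 = 0.
  H_2: rank ker ∂_2 − rank ∂_3 = (10 − 6) − 4 = 0, and the invariant factors of ∂_3 are all 1, so H_2 = 0.
  H_3: rank ker ∂_3 − rank ∂_4 = (5 − 4) − 0 = 1, and there is no ∂_4, so H_3 = Z.

H_0 ≅ Z,  H_1 = 0,  H_2 = 0,  H_3 ≅ Z.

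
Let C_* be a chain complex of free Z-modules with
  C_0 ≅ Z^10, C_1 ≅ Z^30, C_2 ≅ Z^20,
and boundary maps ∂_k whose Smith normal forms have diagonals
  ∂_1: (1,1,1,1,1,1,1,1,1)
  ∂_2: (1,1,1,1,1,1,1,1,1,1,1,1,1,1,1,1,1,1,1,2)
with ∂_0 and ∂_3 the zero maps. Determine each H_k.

H_0: b_0 = 10 − 0 − 9 = 1; torsion from ∂_1 factors > 1: none. So H_0 = Z.
H_1: b_1 = 30 − 9 − 20 = 1; torsion from ∂_2 factors > 1: [2]. So H_1 = Z ⊕ Z/2.
H_2: b_2 = 20 − 20 − 0 = 0; torsion from ∂_3 factors > 1: none. So H_2 = 0.

H_0 = Z,  H_1 = Z ⊕ Z/2,  H_2 = 0.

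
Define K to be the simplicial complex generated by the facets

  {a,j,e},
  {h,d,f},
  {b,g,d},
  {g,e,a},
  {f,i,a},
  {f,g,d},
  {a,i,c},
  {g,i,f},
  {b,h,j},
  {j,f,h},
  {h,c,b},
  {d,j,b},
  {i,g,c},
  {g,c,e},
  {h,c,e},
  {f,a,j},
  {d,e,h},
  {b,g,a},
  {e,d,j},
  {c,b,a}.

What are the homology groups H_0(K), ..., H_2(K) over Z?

H_0 ≅ Z,  H_1 ≅ Z × Z/2,  H_2 = 0.

Take the total order a < b < c < d < e < f < g < h < i < j on the vertex set. Then K (dimension 2) consists of the simplices:

  0-simplices (10): a, b, c, d, e, f, g, h, i, j
  1-simplices (30): ab, ac, ae, af, ag, ai, aj, bc, bd, bg, bh, bj, ce, cg, ch, ci, de, df, dg, dh, dj, eg, eh, ej, fg, fh, fi, fj, gi, hj
  2-simplices (20): abc, abg, aci, aeg, aej, afi, afj, bch, bdg, bdj, bhj, ceg, ceh, cgi, deh, dej, dfg, dfh, fgi, fhj

giving chain groups C_0 ≅ Z^10, C_1 ≅ Z^30, C_2 ≅ Z^20.

∂_1: C_1 → C_0 maps an edge to its endpoints' difference, ∂[p,q] = q − p. For instance
  ∂eg = g − e.
The resulting 10×30 matrix has rank 9, and its Smith normal form has invariant factors (1,1,1,1,1,1,1,1,1).

Boundary ∂_2: C_2 → C_1 maps a triangle to the signed sum of its edges. For instance
  ∂abg = bg − ag + ab,
  ∂ceg = eg − cg + ce.
The 30×20 boundary matrix has rank 20 and Smith normal form diag(1,1,1,1,1,1,1,1,1,1,1,1,1,1,1,1,1,1,1,2).

Reading off H_k = ker ∂_k / im ∂_{k+1}:

  H_0: rank C_0 − rank ∂_1 = 10 − 9 = 1, and the invariant factors of ∂_1 are all 1, so H_0 = Z.
  H_1: rank ker ∂_1 − rank ∂_2 = (30 − 9) − 20 = 1, and ∂_2 has invariant factor 2 > 1, so H_1 = Z × Z/2.
  H_2: rank ker ∂_2 − rank ∂_3 = (20 − 20) − 0 = 0, and there is no ∂_3, so H_2 = 0.

As a check, the Euler characteristic is 10 − 30 + 20 = 0, which agrees with 1 − 1 + 0 = 0.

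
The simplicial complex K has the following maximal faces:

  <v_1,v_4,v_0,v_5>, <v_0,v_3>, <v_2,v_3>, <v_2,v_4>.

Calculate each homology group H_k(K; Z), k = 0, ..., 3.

H_0 = Z,  H_1 = Z,  H_2 = 0,  H_3 = 0.

Order the vertices as v_0 < v_1 < v_2 < v_3 < v_4 < v_5. Listing each simplex with vertices in this order, K has dimension 3 with simplices:

  0-simplices (6): [v_0], [v_1], [v_2], [v_3], [v_4], [v_5]
  1-simplices (9): [v_0,v_1], [v_0,v_3], [v_0,v_4], [v_0,v_5], [v_1,v_4], [v_1,v_5], [v_2,v_3], [v_2,v_4], [v_4,v_5]
  2-simplices (4): [v_0,v_1,v_4], [v_0,v_1,v_5], [v_0,v_4,v_5], [v_1,v_4,v_5]
  3-simplices (1): [v_0,v_1,v_4,v_5]

so the chain groups are C_0 ≅ Z^6, C_1 ≅ Z^9, C_2 ≅ Z^4, C_3 ≅ Z^1.

The boundary map ∂_1: C_1 → C_0 maps an edge to its endpoints' difference, ∂[p,q] = q − p.
The resulting 6×9 matrix has rank 5, and its Smith normal form has invariant factors (1,1,1,1,1).

∂_2: C_2 → C_1 maps a triangle to the signed sum of its edges. For instance
  ∂[v_0,v_4,v_5] = [v_4,v_5] − [v_0,v_5] + [v_0,v_4],
  ∂[v_0,v_1,v_4] = [v_1,v_4] − [v_0,v_4] + [v_0,v_1].
As a 9×4 matrix over Z this has rank 3, with invariant factors (1,1,1).

The boundary map ∂_3: C_3 → C_2 sends each 3-simplex σ to the alternating sum Σ_i (−1)^i (σ with its i-th vertex removed). For instance
  ∂[v_0,v_1,v_4,v_5] = [v_1,v_4,v_5] − [v_0,v_4,v_5] + [v_0,v_1,v_5] − [v_0,v_1,v_4].
The resulting 4×1 matrix has rank 1, and its Smith normal form has invariant factors (1).

Reading off H_k = ker ∂_k / im ∂_{k+1}:

  H_0: rank C_0 − rank ∂_1 = 6 − 5 = 1, and the invariant factors of ∂_1 are all 1, so H_0 ≅ Z.
  H_1: rank ker ∂_1 − rank ∂_2 = (9 − 5) − 3 = 1, and the invariant factors of ∂_2 are all 1, so H_1 ≅ Z.
  H_2: rank ker ∂_2 − rank ∂_3 = (4 − 3) − 1 = 0, and the invariant factors of ∂_3 are all 1, so H_2 ≅ 0.
  H_3: rank ker ∂_3 − rank ∂_4 = (1 − 1) − 0 = 0, and there is no ∂_4, so H_3 ≅ 0.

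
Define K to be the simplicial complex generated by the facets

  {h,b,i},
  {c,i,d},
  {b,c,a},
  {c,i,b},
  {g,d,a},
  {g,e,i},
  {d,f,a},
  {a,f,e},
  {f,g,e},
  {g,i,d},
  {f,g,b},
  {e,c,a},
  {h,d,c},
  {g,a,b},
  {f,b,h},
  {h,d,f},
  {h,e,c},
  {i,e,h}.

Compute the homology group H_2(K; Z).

K has 9 vertices, 27 edges, 18 triangles.
rank ∂_2 = 18, rank ∂_3 = 0 ⇒ b_2 = 18 − 18 − 0 = 0. So H_2 = 0.

H_2 = 0.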